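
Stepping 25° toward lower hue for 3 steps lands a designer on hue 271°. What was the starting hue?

346°

3 steps of 25° (toward lower hue) give a net shift of −75°.
Start = end − shift: 271 + 75 = 346°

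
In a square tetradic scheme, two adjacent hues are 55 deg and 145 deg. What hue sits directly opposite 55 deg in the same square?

235°

A square tetradic scheme places four hues 90° apart; opposite corners are 180° apart.
55 + 180 = 235°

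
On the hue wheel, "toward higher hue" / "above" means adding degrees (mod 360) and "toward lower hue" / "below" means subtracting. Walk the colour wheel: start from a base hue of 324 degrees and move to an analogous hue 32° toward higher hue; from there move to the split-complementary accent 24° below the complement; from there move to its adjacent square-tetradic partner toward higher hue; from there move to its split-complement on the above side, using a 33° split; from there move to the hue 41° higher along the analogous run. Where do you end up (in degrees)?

324 + 32 = 356°   (analog 32° ↑)
356 + 156 = 512 → 512 − 360 = 152°   (split-comp 24° ↓)
152 + 90 = 242°   (square ↑)
242 + 213 = 455 → 455 − 360 = 95°   (split-comp 33° ↑)
95 + 41 = 136°   (analog 41° ↑)

136°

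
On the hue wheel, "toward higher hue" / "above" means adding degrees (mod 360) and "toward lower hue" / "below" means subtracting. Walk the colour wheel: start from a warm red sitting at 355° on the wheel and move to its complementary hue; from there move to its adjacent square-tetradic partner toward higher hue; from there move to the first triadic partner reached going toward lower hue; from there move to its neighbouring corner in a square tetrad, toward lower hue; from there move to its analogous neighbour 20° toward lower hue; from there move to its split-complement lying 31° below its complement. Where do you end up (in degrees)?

355 + 180 = 535 → 535 − 360 = 175°   (complement)
175 + 90 = 265°   (square ↑)
265 − 120 = 145°   (triadic ↓)
145 − 90 = 55°   (square ↓)
55 − 20 = 35°   (analog 20° ↓)
35 + 149 = 184°   (split-comp 31° ↓)

184°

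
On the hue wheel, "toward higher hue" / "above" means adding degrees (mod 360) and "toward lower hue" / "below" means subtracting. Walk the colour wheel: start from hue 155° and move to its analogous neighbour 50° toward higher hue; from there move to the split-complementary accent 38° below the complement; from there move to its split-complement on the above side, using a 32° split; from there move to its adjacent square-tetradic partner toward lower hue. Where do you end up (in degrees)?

analog 50° ↑ +50°: 155 + 50 = 205°
split-comp 38° ↓ +142°: 205 + 142 = 347°
split-comp 32° ↑ +212°: 347 + 212 = 559 → 559 − 360 = 199°
square ↓ −90°: 199 − 90 = 109°

109°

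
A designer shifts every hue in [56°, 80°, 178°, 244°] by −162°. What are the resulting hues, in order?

56 − 162 = -106 → -106 + 360 = 254°
80 − 162 = -82 → -82 + 360 = 278°
178 − 162 = 16°
244 − 162 = 82°

254°, 278°, 16°, 82°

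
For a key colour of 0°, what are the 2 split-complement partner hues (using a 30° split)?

150° and 210°

Split-complementary hues sit 30° either side of the complement.
Complement of 0°: 0 + 180 = 180°
180 − 30 = 150°
180 + 30 = 210°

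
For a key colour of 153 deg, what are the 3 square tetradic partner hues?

A square tetradic scheme places four hues every 90°.
153 + 90 = 243°
153 + 180 = 333°
153 + 270 = 423 → 423 − 360 = 63°

243°, 333° and 63°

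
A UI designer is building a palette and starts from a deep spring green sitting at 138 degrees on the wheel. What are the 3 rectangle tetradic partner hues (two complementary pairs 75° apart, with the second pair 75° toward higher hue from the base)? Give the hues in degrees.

213°, 318°, 33°

138 + 75 = 213°
138 + 180 = 318°
138 + 255 = 393 → 393 − 360 = 33°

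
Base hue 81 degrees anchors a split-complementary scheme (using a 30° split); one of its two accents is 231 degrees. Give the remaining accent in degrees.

291°

Split-complementary hues sit 30° either side of the complement.
Complement of the base 81°: 81 + 180 = 261°
The given accent 231° is 30° one side of 261°; the other accent sits 30° the other side: 261 + 30 = 291°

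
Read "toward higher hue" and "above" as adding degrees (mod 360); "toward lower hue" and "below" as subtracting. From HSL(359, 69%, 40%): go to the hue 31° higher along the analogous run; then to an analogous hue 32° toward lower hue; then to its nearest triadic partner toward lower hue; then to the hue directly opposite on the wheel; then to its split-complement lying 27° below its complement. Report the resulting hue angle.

+31° (analog 31° ↑): 359 + 31 = 390 → 390 − 360 = 30°
−32° (analog 32° ↓): 30 − 32 = -2 → -2 + 360 = 358°
−120° (triadic ↓): 358 − 120 = 238°
+180° (complement): 238 + 180 = 418 → 418 − 360 = 58°
+153° (split-comp 27° ↓): 58 + 153 = 211°

211°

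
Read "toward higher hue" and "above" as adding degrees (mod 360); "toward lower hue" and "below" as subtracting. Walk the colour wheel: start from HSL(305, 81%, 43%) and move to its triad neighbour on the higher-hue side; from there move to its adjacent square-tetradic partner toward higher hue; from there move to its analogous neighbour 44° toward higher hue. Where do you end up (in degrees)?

199°

305 + 120 = 425 → 425 − 360 = 65°   (triadic ↑)
65 + 90 = 155°   (square ↑)
155 + 44 = 199°   (analog 44° ↑)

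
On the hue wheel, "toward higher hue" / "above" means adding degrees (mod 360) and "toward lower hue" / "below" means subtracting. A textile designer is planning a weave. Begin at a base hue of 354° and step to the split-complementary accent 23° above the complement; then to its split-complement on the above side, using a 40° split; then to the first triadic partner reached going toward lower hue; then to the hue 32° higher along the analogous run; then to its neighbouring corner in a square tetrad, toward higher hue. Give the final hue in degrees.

354 + 203 = 557 → 557 − 360 = 197°   (split-comp 23° ↑)
197 + 220 = 417 → 417 − 360 = 57°   (split-comp 40° ↑)
57 − 120 = -63 → -63 + 360 = 297°   (triadic ↓)
297 + 32 = 329°   (analog 32° ↑)
329 + 90 = 419 → 419 − 360 = 59°   (square ↑)

59°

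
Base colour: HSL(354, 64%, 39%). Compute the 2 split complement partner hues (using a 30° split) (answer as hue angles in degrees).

Split-complementary hues sit 30° either side of the complement.
Complement of 354°: 354 + 180 = 534 → 534 − 360 = 174°
174 − 30 = 144°
174 + 30 = 204°

144° and 204°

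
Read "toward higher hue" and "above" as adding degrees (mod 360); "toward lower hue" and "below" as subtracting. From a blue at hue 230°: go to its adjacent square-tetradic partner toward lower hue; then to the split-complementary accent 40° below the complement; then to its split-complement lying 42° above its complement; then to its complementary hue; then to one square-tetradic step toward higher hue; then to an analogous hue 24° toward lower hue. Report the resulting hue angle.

−90° (square ↓): 230 − 90 = 140°
+140° (split-comp 40° ↓): 140 + 140 = 280°
+222° (split-comp 42° ↑): 280 + 222 = 502 → 502 − 360 = 142°
+180° (complement): 142 + 180 = 322°
+90° (square ↑): 322 + 90 = 412 → 412 − 360 = 52°
−24° (analog 24° ↓): 52 − 24 = 28°

28°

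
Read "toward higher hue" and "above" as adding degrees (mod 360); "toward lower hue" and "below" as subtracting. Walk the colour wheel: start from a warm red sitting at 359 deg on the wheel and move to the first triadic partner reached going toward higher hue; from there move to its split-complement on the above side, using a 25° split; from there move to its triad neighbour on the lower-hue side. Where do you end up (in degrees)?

triadic ↑ +120°: 359 + 120 = 479 → 479 − 360 = 119°
split-comp 25° ↑ +205°: 119 + 205 = 324°
triadic ↓ −120°: 324 − 120 = 204°

204°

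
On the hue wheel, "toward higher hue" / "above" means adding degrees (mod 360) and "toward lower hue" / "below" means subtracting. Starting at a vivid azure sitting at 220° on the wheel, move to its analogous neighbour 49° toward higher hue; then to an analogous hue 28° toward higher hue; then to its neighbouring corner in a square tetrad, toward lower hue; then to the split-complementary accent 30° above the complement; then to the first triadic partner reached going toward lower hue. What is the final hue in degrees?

+49° (analog 49° ↑): 220 + 49 = 269°
+28° (analog 28° ↑): 269 + 28 = 297°
−90° (square ↓): 297 − 90 = 207°
+210° (split-comp 30° ↑): 207 + 210 = 417 → 417 − 360 = 57°
−120° (triadic ↓): 57 − 120 = -63 → -63 + 360 = 297°

297°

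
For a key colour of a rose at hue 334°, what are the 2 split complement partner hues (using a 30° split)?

124° and 184°

Complement of 334°: 334 + 180 = 514 → 514 − 360 = 154°
154 − 30 = 124°
154 + 30 = 184°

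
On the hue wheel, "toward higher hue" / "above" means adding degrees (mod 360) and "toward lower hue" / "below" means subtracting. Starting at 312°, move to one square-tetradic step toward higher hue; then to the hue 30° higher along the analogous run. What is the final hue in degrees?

72°

312 + 90 = 402 → 402 − 360 = 42°   (square ↑)
42 + 30 = 72°   (analog 30° ↑)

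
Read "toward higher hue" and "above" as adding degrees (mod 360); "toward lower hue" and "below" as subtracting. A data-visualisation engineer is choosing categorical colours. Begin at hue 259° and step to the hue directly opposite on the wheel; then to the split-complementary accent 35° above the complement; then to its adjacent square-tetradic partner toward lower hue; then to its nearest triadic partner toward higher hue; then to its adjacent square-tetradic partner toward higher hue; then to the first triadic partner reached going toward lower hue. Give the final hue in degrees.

complement +180°: 259 + 180 = 439 → 439 − 360 = 79°
split-comp 35° ↑ +215°: 79 + 215 = 294°
square ↓ −90°: 294 − 90 = 204°
triadic ↑ +120°: 204 + 120 = 324°
square ↑ +90°: 324 + 90 = 414 → 414 − 360 = 54°
triadic ↓ −120°: 54 − 120 = -66 → -66 + 360 = 294°

294°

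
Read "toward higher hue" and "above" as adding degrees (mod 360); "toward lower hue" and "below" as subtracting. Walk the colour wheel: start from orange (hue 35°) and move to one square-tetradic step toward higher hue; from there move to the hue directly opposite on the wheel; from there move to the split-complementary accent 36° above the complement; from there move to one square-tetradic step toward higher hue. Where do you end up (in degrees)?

square ↑ +90°: 35 + 90 = 125°
complement +180°: 125 + 180 = 305°
split-comp 36° ↑ +216°: 305 + 216 = 521 → 521 − 360 = 161°
square ↑ +90°: 161 + 90 = 251°

251°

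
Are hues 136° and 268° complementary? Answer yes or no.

Angular distance: |136 − 268| = 132 = 132°.
Complementary requires 180°.

no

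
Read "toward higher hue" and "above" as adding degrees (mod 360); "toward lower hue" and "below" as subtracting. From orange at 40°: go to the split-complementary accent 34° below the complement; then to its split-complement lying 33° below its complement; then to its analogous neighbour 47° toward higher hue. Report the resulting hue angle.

20°

40 + 146 = 186°   (split-comp 34° ↓)
186 + 147 = 333°   (split-comp 33° ↓)
333 + 47 = 380 → 380 − 360 = 20°   (analog 47° ↑)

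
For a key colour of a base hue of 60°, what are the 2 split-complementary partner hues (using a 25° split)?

215° and 265°

Complement of 60°: 60 + 180 = 240°
240 − 25 = 215°
240 + 25 = 265°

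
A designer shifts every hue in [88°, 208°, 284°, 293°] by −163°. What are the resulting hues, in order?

88 − 163 = -75 → -75 + 360 = 285°
208 − 163 = 45°
284 − 163 = 121°
293 − 163 = 130°

285°, 45°, 121°, 130°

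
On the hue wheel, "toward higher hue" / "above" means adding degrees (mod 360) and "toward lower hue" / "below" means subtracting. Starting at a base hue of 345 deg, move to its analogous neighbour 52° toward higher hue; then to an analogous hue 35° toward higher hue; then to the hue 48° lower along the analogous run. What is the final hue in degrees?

345 + 52 = 397 → 397 − 360 = 37°   (analog 52° ↑)
37 + 35 = 72°   (analog 35° ↑)
72 − 48 = 24°   (analog 48° ↓)

24°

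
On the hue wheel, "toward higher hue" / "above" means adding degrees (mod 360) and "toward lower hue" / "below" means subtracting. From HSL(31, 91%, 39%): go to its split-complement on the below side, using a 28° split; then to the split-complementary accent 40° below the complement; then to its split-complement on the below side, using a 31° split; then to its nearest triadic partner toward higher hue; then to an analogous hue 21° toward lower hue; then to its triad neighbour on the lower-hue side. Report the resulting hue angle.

31 + 152 = 183°   (split-comp 28° ↓)
183 + 140 = 323°   (split-comp 40° ↓)
323 + 149 = 472 → 472 − 360 = 112°   (split-comp 31° ↓)
112 + 120 = 232°   (triadic ↑)
232 − 21 = 211°   (analog 21° ↓)
211 − 120 = 91°   (triadic ↓)

91°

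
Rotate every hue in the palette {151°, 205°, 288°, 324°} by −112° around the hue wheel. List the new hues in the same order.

39°, 93°, 176°, 212°

151 − 112 = 39°
205 − 112 = 93°
288 − 112 = 176°
324 − 112 = 212°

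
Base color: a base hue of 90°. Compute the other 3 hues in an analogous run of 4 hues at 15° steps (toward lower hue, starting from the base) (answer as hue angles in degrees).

75°, 60°, 45°

Analogous hues sit every 15° along the wheel.
90 − 15 = 75°
90 − 30 = 60°
90 − 45 = 45°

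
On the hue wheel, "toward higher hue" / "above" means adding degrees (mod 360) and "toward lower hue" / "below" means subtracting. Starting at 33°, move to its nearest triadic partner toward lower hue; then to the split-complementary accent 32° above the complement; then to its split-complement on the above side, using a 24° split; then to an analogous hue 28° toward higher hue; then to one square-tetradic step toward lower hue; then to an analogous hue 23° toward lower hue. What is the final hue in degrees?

244°

triadic ↓ −120°: 33 − 120 = -87 → -87 + 360 = 273°
split-comp 32° ↑ +212°: 273 + 212 = 485 → 485 − 360 = 125°
split-comp 24° ↑ +204°: 125 + 204 = 329°
analog 28° ↑ +28°: 329 + 28 = 357°
square ↓ −90°: 357 − 90 = 267°
analog 23° ↓ −23°: 267 − 23 = 244°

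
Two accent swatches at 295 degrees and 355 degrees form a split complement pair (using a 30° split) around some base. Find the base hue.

145°

The accents sit 30° either side of the complement, so the complement is their short-arc midpoint on the wheel.
Short-arc midpoint of 295° and 355°: 325°.
Base is 180° from the complement: 325 − 180 = 145°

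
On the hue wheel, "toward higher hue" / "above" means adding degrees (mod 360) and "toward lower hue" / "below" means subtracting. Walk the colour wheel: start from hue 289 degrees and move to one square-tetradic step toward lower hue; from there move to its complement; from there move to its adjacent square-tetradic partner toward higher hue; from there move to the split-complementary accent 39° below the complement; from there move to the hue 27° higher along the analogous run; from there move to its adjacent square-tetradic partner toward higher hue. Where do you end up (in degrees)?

−90° (square ↓): 289 − 90 = 199°
+180° (complement): 199 + 180 = 379 → 379 − 360 = 19°
+90° (square ↑): 19 + 90 = 109°
+141° (split-comp 39° ↓): 109 + 141 = 250°
+27° (analog 27° ↑): 250 + 27 = 277°
+90° (square ↑): 277 + 90 = 367 → 367 − 360 = 7°

7°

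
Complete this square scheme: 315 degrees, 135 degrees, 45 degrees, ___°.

225°

A square tetradic scheme places four hues every 90°.
The full set through 45° is {45°, 135°, 225°, 315°}.
Given {45°, 135°, 315°}, the missing hue is 225°.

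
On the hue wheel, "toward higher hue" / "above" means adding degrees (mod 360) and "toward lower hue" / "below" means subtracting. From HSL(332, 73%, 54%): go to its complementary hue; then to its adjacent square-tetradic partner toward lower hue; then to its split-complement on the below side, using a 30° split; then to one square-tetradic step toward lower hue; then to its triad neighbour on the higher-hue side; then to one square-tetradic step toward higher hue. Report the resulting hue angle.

332°

complement +180°: 332 + 180 = 512 → 512 − 360 = 152°
square ↓ −90°: 152 − 90 = 62°
split-comp 30° ↓ +150°: 62 + 150 = 212°
square ↓ −90°: 212 − 90 = 122°
triadic ↑ +120°: 122 + 120 = 242°
square ↑ +90°: 242 + 90 = 332°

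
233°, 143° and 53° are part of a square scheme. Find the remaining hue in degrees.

A square tetradic scheme places four hues every 90°.
The full set through 53° is {53°, 143°, 233°, 323°}.
Given {53°, 143°, 233°}, the missing hue is 323°.

323°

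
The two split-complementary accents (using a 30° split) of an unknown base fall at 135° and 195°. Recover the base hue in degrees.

The accents sit 30° either side of the complement, so the complement is their short-arc midpoint on the wheel.
Short-arc midpoint of 135° and 195°: 165°.
Base is 180° from the complement: 165 − 180 = -15 → -15 + 360 = 345°

345°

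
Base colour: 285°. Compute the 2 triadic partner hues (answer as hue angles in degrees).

45° and 165°

A triad places three hues 120° apart.
285 + 120 = 405 → 405 − 360 = 45°
285 + 240 = 525 → 525 − 360 = 165°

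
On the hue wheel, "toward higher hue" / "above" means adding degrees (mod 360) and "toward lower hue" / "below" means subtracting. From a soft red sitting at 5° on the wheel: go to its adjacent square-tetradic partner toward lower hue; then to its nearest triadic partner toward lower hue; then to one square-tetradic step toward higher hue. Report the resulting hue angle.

5 − 90 = -85 → -85 + 360 = 275°   (square ↓)
275 − 120 = 155°   (triadic ↓)
155 + 90 = 245°   (square ↑)

245°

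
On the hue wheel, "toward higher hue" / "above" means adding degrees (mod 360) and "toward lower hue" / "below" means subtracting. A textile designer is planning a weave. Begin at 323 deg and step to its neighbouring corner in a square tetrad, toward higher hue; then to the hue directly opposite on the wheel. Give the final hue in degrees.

233°

+90° (square ↑): 323 + 90 = 413 → 413 − 360 = 53°
+180° (complement): 53 + 180 = 233°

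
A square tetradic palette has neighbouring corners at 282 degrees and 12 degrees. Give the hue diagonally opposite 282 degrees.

102°

A square tetradic scheme places four hues 90° apart; opposite corners are 180° apart.
282 + 180 = 462 → 462 − 360 = 102°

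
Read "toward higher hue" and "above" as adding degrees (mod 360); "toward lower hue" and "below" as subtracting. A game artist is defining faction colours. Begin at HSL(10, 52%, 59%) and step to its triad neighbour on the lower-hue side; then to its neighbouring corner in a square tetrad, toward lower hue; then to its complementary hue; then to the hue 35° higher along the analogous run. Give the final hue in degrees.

15°

triadic ↓ −120°: 10 − 120 = -110 → -110 + 360 = 250°
square ↓ −90°: 250 − 90 = 160°
complement +180°: 160 + 180 = 340°
analog 35° ↑ +35°: 340 + 35 = 375 → 375 − 360 = 15°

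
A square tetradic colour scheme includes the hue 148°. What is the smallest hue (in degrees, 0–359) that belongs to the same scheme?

58°

A square tetradic scheme places four hues every 90°.
The full set through 148° is {58°, 148°, 238°, 328°}.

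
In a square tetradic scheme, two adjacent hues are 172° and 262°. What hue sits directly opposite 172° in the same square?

352°

A square tetradic scheme places four hues 90° apart; opposite corners are 180° apart.
172 + 180 = 352°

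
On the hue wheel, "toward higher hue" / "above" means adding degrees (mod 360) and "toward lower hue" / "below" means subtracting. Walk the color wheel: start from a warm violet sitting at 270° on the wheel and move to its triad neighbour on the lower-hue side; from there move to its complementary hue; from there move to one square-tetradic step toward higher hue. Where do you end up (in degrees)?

60°

−120° (triadic ↓): 270 − 120 = 150°
+180° (complement): 150 + 180 = 330°
+90° (square ↑): 330 + 90 = 420 → 420 − 360 = 60°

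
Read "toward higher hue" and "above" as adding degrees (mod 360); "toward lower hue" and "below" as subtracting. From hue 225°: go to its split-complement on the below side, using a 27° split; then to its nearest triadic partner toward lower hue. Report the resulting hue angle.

258°

split-comp 27° ↓ +153°: 225 + 153 = 378 → 378 − 360 = 18°
triadic ↓ −120°: 18 − 120 = -102 → -102 + 360 = 258°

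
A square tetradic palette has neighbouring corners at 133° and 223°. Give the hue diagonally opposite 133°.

A square tetradic scheme places four hues 90° apart; opposite corners are 180° apart.
133 + 180 = 313°

313°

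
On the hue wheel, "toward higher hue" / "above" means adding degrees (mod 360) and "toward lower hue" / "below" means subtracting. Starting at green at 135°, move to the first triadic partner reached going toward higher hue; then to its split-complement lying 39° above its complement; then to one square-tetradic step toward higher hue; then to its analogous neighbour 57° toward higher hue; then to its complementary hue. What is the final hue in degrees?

81°

135 + 120 = 255°   (triadic ↑)
255 + 219 = 474 → 474 − 360 = 114°   (split-comp 39° ↑)
114 + 90 = 204°   (square ↑)
204 + 57 = 261°   (analog 57° ↑)
261 + 180 = 441 → 441 − 360 = 81°   (complement)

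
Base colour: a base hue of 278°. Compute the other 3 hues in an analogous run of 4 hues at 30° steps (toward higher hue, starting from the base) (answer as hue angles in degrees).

Analogous hues sit every 30° along the wheel.
278 + 30 = 308°
278 + 60 = 338°
278 + 90 = 368 → 368 − 360 = 8°

308°, 338°, and 8°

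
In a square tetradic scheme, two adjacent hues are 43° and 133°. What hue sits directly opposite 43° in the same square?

223°

A square tetradic scheme places four hues 90° apart; opposite corners are 180° apart.
43 + 180 = 223°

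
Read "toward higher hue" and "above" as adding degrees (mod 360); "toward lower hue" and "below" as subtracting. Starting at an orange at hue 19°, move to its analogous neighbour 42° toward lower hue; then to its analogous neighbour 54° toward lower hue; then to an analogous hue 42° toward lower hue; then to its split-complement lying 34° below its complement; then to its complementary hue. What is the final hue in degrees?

207°

19 − 42 = -23 → -23 + 360 = 337°   (analog 42° ↓)
337 − 54 = 283°   (analog 54° ↓)
283 − 42 = 241°   (analog 42° ↓)
241 + 146 = 387 → 387 − 360 = 27°   (split-comp 34° ↓)
27 + 180 = 207°   (complement)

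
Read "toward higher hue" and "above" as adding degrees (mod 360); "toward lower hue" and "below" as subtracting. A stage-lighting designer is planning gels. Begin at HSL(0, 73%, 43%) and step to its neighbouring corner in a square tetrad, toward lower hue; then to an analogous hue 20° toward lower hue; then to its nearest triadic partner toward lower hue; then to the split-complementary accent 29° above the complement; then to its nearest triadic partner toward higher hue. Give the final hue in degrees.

99°

−90° (square ↓): 0 − 90 = -90 → -90 + 360 = 270°
−20° (analog 20° ↓): 270 − 20 = 250°
−120° (triadic ↓): 250 − 120 = 130°
+209° (split-comp 29° ↑): 130 + 209 = 339°
+120° (triadic ↑): 339 + 120 = 459 → 459 − 360 = 99°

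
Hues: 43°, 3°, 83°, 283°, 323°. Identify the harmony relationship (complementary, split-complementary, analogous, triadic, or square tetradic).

analogous

Sort the hues: 3°, 43°, 83°, 283°, 323°.
Successive gaps around the wheel: 40°, 40°, 200°, 40°, 40°.
A run of hues at equal small steps (40°) with one large closing gap is an analogous group.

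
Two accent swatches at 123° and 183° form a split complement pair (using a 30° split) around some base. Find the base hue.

The accents sit 30° either side of the complement, so the complement is their short-arc midpoint on the wheel.
Short-arc midpoint of 123° and 183°: 153°.
Base is 180° from the complement: 153 − 180 = -27 → -27 + 360 = 333°

333°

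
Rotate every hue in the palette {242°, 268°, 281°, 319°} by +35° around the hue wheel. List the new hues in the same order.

277°, 303°, 316°, 354°

242 + 35 = 277°
268 + 35 = 303°
281 + 35 = 316°
319 + 35 = 354°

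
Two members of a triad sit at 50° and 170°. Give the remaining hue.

290°

A triad spaces three hues 120° apart.
The full set is {50°, 170°, 290°}.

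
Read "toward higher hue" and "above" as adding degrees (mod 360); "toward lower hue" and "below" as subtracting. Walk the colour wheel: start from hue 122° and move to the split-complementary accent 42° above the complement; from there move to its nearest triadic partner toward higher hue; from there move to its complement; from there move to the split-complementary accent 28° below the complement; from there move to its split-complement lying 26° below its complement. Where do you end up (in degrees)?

230°

split-comp 42° ↑ +222°: 122 + 222 = 344°
triadic ↑ +120°: 344 + 120 = 464 → 464 − 360 = 104°
complement +180°: 104 + 180 = 284°
split-comp 28° ↓ +152°: 284 + 152 = 436 → 436 − 360 = 76°
split-comp 26° ↓ +154°: 76 + 154 = 230°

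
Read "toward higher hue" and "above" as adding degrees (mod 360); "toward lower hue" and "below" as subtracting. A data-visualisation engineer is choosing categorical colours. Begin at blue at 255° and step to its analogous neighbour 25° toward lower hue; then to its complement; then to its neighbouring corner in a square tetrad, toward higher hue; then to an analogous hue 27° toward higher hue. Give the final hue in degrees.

−25° (analog 25° ↓): 255 − 25 = 230°
+180° (complement): 230 + 180 = 410 → 410 − 360 = 50°
+90° (square ↑): 50 + 90 = 140°
+27° (analog 27° ↑): 140 + 27 = 167°

167°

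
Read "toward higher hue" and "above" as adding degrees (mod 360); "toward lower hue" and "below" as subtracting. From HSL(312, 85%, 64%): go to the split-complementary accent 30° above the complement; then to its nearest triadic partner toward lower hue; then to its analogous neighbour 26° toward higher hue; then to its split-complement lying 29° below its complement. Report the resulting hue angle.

219°

312 + 210 = 522 → 522 − 360 = 162°   (split-comp 30° ↑)
162 − 120 = 42°   (triadic ↓)
42 + 26 = 68°   (analog 26° ↑)
68 + 151 = 219°   (split-comp 29° ↓)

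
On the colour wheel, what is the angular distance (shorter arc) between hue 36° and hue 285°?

|36 − 285| = 249.
The shorter arc is 360 − 249 = 111°.

111°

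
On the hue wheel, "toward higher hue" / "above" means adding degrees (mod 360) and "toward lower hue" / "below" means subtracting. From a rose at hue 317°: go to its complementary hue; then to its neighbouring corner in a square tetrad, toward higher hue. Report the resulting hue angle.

complement +180°: 317 + 180 = 497 → 497 − 360 = 137°
square ↑ +90°: 137 + 90 = 227°

227°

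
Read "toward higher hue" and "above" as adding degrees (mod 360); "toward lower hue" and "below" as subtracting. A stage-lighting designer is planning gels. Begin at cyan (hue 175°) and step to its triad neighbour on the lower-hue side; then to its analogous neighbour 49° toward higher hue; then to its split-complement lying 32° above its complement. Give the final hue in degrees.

175 − 120 = 55°   (triadic ↓)
55 + 49 = 104°   (analog 49° ↑)
104 + 212 = 316°   (split-comp 32° ↑)

316°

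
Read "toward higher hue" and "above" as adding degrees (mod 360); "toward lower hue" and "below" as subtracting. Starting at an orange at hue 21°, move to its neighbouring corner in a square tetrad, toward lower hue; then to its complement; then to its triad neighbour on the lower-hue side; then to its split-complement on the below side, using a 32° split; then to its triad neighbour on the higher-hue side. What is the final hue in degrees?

259°

−90° (square ↓): 21 − 90 = -69 → -69 + 360 = 291°
+180° (complement): 291 + 180 = 471 → 471 − 360 = 111°
−120° (triadic ↓): 111 − 120 = -9 → -9 + 360 = 351°
+148° (split-comp 32° ↓): 351 + 148 = 499 → 499 − 360 = 139°
+120° (triadic ↑): 139 + 120 = 259°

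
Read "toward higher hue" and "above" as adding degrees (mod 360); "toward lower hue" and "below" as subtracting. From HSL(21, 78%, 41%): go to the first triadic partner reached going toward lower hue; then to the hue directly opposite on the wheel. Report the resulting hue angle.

21 − 120 = -99 → -99 + 360 = 261°   (triadic ↓)
261 + 180 = 441 → 441 − 360 = 81°   (complement)

81°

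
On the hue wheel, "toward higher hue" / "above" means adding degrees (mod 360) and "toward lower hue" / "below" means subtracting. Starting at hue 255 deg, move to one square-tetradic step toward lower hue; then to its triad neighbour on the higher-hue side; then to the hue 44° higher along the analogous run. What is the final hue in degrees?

−90° (square ↓): 255 − 90 = 165°
+120° (triadic ↑): 165 + 120 = 285°
+44° (analog 44° ↑): 285 + 44 = 329°

329°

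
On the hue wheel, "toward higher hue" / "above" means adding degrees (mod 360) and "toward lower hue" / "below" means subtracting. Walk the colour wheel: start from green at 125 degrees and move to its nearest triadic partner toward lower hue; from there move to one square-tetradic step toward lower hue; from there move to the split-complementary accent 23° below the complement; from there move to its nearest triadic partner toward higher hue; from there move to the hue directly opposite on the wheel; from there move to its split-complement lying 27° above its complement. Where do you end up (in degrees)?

219°

−120° (triadic ↓): 125 − 120 = 5°
−90° (square ↓): 5 − 90 = -85 → -85 + 360 = 275°
+157° (split-comp 23° ↓): 275 + 157 = 432 → 432 − 360 = 72°
+120° (triadic ↑): 72 + 120 = 192°
+180° (complement): 192 + 180 = 372 → 372 − 360 = 12°
+207° (split-comp 27° ↑): 12 + 207 = 219°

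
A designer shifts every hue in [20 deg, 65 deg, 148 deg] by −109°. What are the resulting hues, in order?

271°, 316°, 39°

20 − 109 = -89 → -89 + 360 = 271°
65 − 109 = -44 → -44 + 360 = 316°
148 − 109 = 39°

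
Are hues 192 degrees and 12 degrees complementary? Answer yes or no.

yes

Angular distance: |192 − 12| = 180 = 180°.
Complementary requires 180°.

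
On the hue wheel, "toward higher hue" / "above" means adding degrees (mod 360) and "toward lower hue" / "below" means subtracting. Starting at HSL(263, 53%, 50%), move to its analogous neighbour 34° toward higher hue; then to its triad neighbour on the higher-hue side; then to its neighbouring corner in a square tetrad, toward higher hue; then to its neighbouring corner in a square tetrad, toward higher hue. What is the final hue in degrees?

+34° (analog 34° ↑): 263 + 34 = 297°
+120° (triadic ↑): 297 + 120 = 417 → 417 − 360 = 57°
+90° (square ↑): 57 + 90 = 147°
+90° (square ↑): 147 + 90 = 237°

237°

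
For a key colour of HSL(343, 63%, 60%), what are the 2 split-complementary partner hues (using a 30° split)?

Split-complementary hues sit 30° either side of the complement.
Complement of 343 degrees: 343 + 180 = 523 → 523 − 360 = 163°
163 − 30 = 133°
163 + 30 = 193°

133° and 193°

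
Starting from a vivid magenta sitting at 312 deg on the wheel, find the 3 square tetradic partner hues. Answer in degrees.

A square tetradic scheme places four hues every 90°.
312 + 90 = 402 → 402 − 360 = 42°
312 + 180 = 492 → 492 − 360 = 132°
312 + 270 = 582 → 582 − 360 = 222°

42°, 132° and 222°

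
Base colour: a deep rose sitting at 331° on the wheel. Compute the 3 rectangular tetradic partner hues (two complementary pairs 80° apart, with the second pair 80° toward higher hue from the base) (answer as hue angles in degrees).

A rectangular tetradic uses two complementary pairs 80° apart: offsets 0°, 80°, 180°, 260°.
331 + 80 = 411 → 411 − 360 = 51°
331 + 180 = 511 → 511 − 360 = 151°
331 + 260 = 591 → 591 − 360 = 231°

51°, 151° and 231°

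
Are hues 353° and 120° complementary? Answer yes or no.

no

Angular distance: |353 − 120| = 233; shorter arc = 360 − 233 = 127°.
Complementary requires 180°.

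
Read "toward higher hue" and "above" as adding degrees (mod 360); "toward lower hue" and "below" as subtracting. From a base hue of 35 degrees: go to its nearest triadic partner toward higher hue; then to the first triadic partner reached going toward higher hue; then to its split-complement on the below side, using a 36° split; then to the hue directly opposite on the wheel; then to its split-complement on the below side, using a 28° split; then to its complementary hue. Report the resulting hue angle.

35 + 120 = 155°   (triadic ↑)
155 + 120 = 275°   (triadic ↑)
275 + 144 = 419 → 419 − 360 = 59°   (split-comp 36° ↓)
59 + 180 = 239°   (complement)
239 + 152 = 391 → 391 − 360 = 31°   (split-comp 28° ↓)
31 + 180 = 211°   (complement)

211°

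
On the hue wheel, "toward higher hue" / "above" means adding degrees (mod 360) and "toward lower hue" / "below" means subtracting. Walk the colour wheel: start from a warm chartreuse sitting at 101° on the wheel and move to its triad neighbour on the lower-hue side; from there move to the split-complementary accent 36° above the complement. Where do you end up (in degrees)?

triadic ↓ −120°: 101 − 120 = -19 → -19 + 360 = 341°
split-comp 36° ↑ +216°: 341 + 216 = 557 → 557 − 360 = 197°

197°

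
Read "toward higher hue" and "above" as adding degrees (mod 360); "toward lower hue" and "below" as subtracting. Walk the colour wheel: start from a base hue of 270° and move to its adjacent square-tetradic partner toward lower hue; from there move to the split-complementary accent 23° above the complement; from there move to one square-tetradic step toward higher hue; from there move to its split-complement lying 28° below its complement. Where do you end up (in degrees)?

270 − 90 = 180°   (square ↓)
180 + 203 = 383 → 383 − 360 = 23°   (split-comp 23° ↑)
23 + 90 = 113°   (square ↑)
113 + 152 = 265°   (split-comp 28° ↓)

265°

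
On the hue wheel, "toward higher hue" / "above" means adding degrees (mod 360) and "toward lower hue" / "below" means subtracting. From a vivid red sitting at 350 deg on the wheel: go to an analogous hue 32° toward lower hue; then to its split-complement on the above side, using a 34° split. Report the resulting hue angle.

172°

−32° (analog 32° ↓): 350 − 32 = 318°
+214° (split-comp 34° ↑): 318 + 214 = 532 → 532 − 360 = 172°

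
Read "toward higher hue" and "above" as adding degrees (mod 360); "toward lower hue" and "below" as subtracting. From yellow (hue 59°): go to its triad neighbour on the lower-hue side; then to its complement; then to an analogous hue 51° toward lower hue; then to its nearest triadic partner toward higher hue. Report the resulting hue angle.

−120° (triadic ↓): 59 − 120 = -61 → -61 + 360 = 299°
+180° (complement): 299 + 180 = 479 → 479 − 360 = 119°
−51° (analog 51° ↓): 119 − 51 = 68°
+120° (triadic ↑): 68 + 120 = 188°

188°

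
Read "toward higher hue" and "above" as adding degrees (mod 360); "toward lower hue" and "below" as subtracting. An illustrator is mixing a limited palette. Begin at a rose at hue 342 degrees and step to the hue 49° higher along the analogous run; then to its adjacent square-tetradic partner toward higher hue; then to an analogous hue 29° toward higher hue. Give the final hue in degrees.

analog 49° ↑ +49°: 342 + 49 = 391 → 391 − 360 = 31°
square ↑ +90°: 31 + 90 = 121°
analog 29° ↑ +29°: 121 + 29 = 150°

150°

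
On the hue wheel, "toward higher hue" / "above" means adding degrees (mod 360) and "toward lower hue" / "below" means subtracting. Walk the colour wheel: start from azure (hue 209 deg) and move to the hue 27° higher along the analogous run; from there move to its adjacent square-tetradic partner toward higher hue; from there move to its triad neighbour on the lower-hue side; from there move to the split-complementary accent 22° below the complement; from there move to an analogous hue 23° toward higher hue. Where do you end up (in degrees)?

+27° (analog 27° ↑): 209 + 27 = 236°
+90° (square ↑): 236 + 90 = 326°
−120° (triadic ↓): 326 − 120 = 206°
+158° (split-comp 22° ↓): 206 + 158 = 364 → 364 − 360 = 4°
+23° (analog 23° ↑): 4 + 23 = 27°

27°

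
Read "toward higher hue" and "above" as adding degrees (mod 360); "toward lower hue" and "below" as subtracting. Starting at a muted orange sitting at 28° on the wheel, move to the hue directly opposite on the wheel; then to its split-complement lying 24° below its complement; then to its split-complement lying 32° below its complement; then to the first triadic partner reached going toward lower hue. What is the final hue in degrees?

28 + 180 = 208°   (complement)
208 + 156 = 364 → 364 − 360 = 4°   (split-comp 24° ↓)
4 + 148 = 152°   (split-comp 32° ↓)
152 − 120 = 32°   (triadic ↓)

32°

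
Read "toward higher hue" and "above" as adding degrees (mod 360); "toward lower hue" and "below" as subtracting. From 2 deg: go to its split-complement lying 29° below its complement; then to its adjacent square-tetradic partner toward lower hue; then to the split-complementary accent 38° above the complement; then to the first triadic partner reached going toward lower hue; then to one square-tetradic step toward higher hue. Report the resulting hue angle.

2 + 151 = 153°   (split-comp 29° ↓)
153 − 90 = 63°   (square ↓)
63 + 218 = 281°   (split-comp 38° ↑)
281 − 120 = 161°   (triadic ↓)
161 + 90 = 251°   (square ↑)

251°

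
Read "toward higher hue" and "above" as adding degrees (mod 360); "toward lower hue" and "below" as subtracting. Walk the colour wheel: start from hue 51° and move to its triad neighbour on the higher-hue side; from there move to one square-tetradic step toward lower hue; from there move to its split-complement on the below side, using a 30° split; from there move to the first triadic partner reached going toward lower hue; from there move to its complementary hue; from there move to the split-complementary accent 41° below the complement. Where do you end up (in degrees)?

70°

51 + 120 = 171°   (triadic ↑)
171 − 90 = 81°   (square ↓)
81 + 150 = 231°   (split-comp 30° ↓)
231 − 120 = 111°   (triadic ↓)
111 + 180 = 291°   (complement)
291 + 139 = 430 → 430 − 360 = 70°   (split-comp 41° ↓)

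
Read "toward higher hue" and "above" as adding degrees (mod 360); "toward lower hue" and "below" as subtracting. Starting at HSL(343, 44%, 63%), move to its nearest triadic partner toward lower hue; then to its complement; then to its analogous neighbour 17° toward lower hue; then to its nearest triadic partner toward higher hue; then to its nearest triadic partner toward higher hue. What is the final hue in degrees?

266°

triadic ↓ −120°: 343 − 120 = 223°
complement +180°: 223 + 180 = 403 → 403 − 360 = 43°
analog 17° ↓ −17°: 43 − 17 = 26°
triadic ↑ +120°: 26 + 120 = 146°
triadic ↑ +120°: 146 + 120 = 266°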